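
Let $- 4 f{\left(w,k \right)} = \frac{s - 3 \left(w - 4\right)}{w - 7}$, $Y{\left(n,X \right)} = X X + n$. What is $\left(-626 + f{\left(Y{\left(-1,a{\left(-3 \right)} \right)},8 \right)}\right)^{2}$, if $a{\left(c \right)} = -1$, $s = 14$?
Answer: $\frac{76580001}{196} \approx 3.9071 \cdot 10^{5}$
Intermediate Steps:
$Y{\left(n,X \right)} = n + X^{2}$ ($Y{\left(n,X \right)} = X^{2} + n = n + X^{2}$)
$f{\left(w,k \right)} = - \frac{26 - 3 w}{4 \left(-7 + w\right)}$ ($f{\left(w,k \right)} = - \frac{\left(14 - 3 \left(w - 4\right)\right) \frac{1}{w - 7}}{4} = - \frac{\left(14 - 3 \left(-4 + w\right)\right) \frac{1}{-7 + w}}{4} = - \frac{\left(14 - \left(-12 + 3 w\right)\right) \frac{1}{-7 + w}}{4} = - \frac{\left(26 - 3 w\right) \frac{1}{-7 + w}}{4} = - \frac{\frac{1}{-7 + w} \left(26 - 3 w\right)}{4} = - \frac{26 - 3 w}{4 \left(-7 + w\right)}$)
$\left(-626 + f{\left(Y{\left(-1,a{\left(-3 \right)} \right)},8 \right)}\right)^{2} = \left(-626 + \frac{-26 + 3 \left(-1 + \left(-1\right)^{2}\right)}{4 \left(-7 - \left(1 - \left(-1\right)^{2}\right)\right)}\right)^{2} = \left(-626 + \frac{-26 + 3 \left(-1 + 1\right)}{4 \left(-7 + \left(-1 + 1\right)\right)}\right)^{2} = \left(-626 + \frac{-26 + 3 \cdot 0}{4 \left(-7 + 0\right)}\right)^{2} = \left(-626 + \frac{-26 + 0}{4 \left(-7\right)}\right)^{2} = \left(-626 + \frac{1}{4} \left(- \frac{1}{7}\right) \left(-26\right)\right)^{2} = \left(-626 + \frac{13}{14}\right)^{2} = \left(- \frac{8751}{14}\right)^{2} = \frac{76580001}{196}$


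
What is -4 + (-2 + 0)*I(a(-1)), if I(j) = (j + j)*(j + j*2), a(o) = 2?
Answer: -52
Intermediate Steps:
I(j) = 6*j**2 (I(j) = (2*j)*(j + 2*j) = (2*j)*(3*j) = 6*j**2)
-4 + (-2 + 0)*I(a(-1)) = -4 + (-2 + 0)*(6*2**2) = -4 - 12*4 = -4 - 2*24 = -4 - 48 = -52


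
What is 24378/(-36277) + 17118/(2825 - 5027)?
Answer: -112445007/13313659 ≈ -8.4458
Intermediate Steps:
24378/(-36277) + 17118/(2825 - 5027) = 24378*(-1/36277) + 17118/(-2202) = -24378/36277 + 17118*(-1/2202) = -24378/36277 - 2853/367 = -112445007/13313659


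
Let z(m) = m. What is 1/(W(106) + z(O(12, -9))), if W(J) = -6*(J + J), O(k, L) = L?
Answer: -1/1281 ≈ -0.00078064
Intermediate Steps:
W(J) = -12*J
1/(W(106) + z(O(12, -9))) = 1/(-12*106 - 9) = 1/(-1272 - 9) = 1/(-1281) = -1/1281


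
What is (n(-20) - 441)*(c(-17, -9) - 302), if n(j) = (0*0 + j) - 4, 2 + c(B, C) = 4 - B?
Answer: 131595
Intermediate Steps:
c(B, C) = 2 - B (c(B, C) = -2 + (4 - B) = 2 - B)
n(j) = -4 + j (n(j) = (0 + j) - 4 = j - 4 = -4 + j)
(n(-20) - 441)*(c(-17, -9) - 302) = ((-4 - 20) - 441)*((2 - 1*(-17)) - 302) = (-24 - 441)*((2 + 17) - 302) = -465*(19 - 302) = -465*(-283) = 131595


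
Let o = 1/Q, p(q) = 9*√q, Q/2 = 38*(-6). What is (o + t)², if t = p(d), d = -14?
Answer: (-1 + 4104*I*√14)²/207936 ≈ -1134.0 - 0.1477*I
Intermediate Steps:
Q = -456 (Q = 2*(38*(-6)) = 2*(-228) = -456)
t = 9*I*√14 (t = 9*√(-14) = 9*(I*√14) = 9*I*√14 ≈ 33.675*I)
o = -1/456 (o = 1/(-456) = -1/456 ≈ -0.0021930)
(o + t)² = (-1/456 + 9*I*√14)²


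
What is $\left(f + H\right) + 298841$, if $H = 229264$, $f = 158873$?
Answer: $686978$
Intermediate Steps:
$\left(f + H\right) + 298841 = \left(158873 + 229264\right) + 298841 = 388137 + 298841 = 686978$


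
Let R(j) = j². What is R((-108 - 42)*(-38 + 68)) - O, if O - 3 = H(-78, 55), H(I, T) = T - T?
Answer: 20249997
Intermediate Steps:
H(I, T) = 0
O = 3 (O = 3 + 0 = 3)
R((-108 - 42)*(-38 + 68)) - O = ((-108 - 42)*(-38 + 68))² - 1*3 = (-150*30)² - 3 = (-4500)² - 3 = 20250000 - 3 = 20249997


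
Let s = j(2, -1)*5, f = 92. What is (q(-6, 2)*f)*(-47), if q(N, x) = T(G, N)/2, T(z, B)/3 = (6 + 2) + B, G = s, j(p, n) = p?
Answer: -12972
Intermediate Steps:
s = 10 (s = 2*5 = 10)
G = 10
T(z, B) = 24 + 3*B (T(z, B) = 3*((6 + 2) + B) = 3*(8 + B) = 24 + 3*B)
q(N, x) = 12 + 3*N/2 (q(N, x) = (24 + 3*N)/2 = (24 + 3*N)*(½) = 12 + 3*N/2)
(q(-6, 2)*f)*(-47) = ((12 + (3/2)*(-6))*92)*(-47) = ((12 - 9)*92)*(-47) = (3*92)*(-47) = 276*(-47) = -12972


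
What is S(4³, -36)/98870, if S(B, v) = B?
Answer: 32/49435 ≈ 0.00064731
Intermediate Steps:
S(4³, -36)/98870 = 4³/98870 = 64*(1/98870) = 32/49435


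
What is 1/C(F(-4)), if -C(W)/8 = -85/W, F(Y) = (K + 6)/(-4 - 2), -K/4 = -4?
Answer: -11/2040 ≈ -0.0053922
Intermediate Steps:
K = 16 (K = -4*(-4) = 16)
F(Y) = -11/3 (F(Y) = (16 + 6)/(-4 - 2) = 22/(-6) = 22*(-⅙) = -11/3)
C(W) = 680/W (C(W) = -(-680)/W = 680/W)
1/C(F(-4)) = 1/(680/(-11/3)) = 1/(680*(-3/11)) = 1/(-2040/11) = -11/2040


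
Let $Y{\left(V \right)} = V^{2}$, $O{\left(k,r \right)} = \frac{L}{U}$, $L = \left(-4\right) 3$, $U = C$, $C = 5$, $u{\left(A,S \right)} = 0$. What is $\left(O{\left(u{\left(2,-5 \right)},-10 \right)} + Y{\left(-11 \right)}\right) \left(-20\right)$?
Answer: $-2372$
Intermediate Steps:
$U = 5$
$L = -12$
$O{\left(k,r \right)} = - \frac{12}{5}$
$\left(O{\left(u{\left(2,-5 \right)},-10 \right)} + Y{\left(-11 \right)}\right) \left(-20\right) = \left(- \frac{12}{5} + \left(-11\right)^{2}\right) \left(-20\right) = \left(- \frac{12}{5} + 121\right) \left(-20\right) = \frac{593}{5} \left(-20\right) = -2372$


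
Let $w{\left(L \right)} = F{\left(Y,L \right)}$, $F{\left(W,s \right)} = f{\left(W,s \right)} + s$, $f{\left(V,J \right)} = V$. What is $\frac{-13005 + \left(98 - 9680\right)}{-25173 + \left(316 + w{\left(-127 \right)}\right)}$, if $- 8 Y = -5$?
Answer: $\frac{180696}{199867} \approx 0.90408$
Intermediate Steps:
$Y = \frac{5}{8}$ ($Y = \left(- \frac{1}{8}\right) \left(-5\right) = \frac{5}{8} \approx 0.625$)
$F{\left(W,s \right)} = W + s$
$w{\left(L \right)} = \frac{5}{8} + L$
$\frac{-13005 + \left(98 - 9680\right)}{-25173 + \left(316 + w{\left(-127 \right)}\right)} = \frac{-13005 + \left(98 - 9680\right)}{-25173 + \left(316 + \left(\frac{5}{8} - 127\right)\right)} = \frac{-13005 + \left(98 - 9680\right)}{-25173 + \left(316 - \frac{1011}{8}\right)} = \frac{-13005 - 9582}{-25173 + \frac{1517}{8}} = - \frac{22587}{- \frac{199867}{8}} = \left(-22587\right) \left(- \frac{8}{199867}\right) = \frac{180696}{199867}$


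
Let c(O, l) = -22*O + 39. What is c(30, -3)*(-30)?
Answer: 18630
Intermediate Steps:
c(O, l) = 39 - 22*O
c(30, -3)*(-30) = (39 - 22*30)*(-30) = (39 - 660)*(-30) = -621*(-30) = 18630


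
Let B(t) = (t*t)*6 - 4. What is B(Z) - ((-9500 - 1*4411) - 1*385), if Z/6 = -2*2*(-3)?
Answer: 45396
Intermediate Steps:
Z = 72 (Z = 6*(-2*2*(-3)) = 6*(-4*(-3)) = 6*12 = 72)
B(t) = -4 + 6*t² (B(t) = t²*6 - 4 = 6*t² - 4 = -4 + 6*t²)
B(Z) - ((-9500 - 1*4411) - 1*385) = (-4 + 6*72²) - ((-9500 - 1*4411) - 1*385) = (-4 + 6*5184) - ((-9500 - 4411) - 385) = (-4 + 31104) - (-13911 - 385) = 31100 - 1*(-14296) = 31100 + 14296 = 45396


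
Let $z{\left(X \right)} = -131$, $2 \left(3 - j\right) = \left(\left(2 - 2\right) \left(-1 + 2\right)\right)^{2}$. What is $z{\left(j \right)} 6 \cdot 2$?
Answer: $-1572$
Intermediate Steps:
$j = 3$ ($j = 3 - \frac{\left(\left(2 - 2\right) \left(-1 + 2\right)\right)^{2}}{2} = 3 - \frac{\left(0 \cdot 1\right)^{2}}{2} = 3 - \frac{0^{2}}{2} = 3 - 0 = 3 + 0 = 3$)
$z{\left(j \right)} 6 \cdot 2 = - 131 \cdot 6 \cdot 2 = \left(-131\right) 12 = -1572$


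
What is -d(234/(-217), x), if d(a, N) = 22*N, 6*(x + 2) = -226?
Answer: 2618/3 ≈ 872.67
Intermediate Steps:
x = -119/3 (x = -2 + (⅙)*(-226) = -2 - 113/3 = -119/3 ≈ -39.667)
-d(234/(-217), x) = -22*(-119)/3 = -1*(-2618/3) = 2618/3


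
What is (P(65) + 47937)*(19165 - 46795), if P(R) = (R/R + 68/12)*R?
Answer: -1336472310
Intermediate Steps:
P(R) = 20*R/3 (P(R) = (1 + 68*(1/12))*R = (1 + 17/3)*R = 20*R/3)
(P(65) + 47937)*(19165 - 46795) = ((20/3)*65 + 47937)*(19165 - 46795) = (1300/3 + 47937)*(-27630) = (145111/3)*(-27630) = -1336472310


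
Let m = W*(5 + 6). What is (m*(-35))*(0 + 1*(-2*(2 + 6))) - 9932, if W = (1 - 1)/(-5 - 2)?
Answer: -9932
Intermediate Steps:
W = 0 (W = 0/(-7) = 0*(-⅐) = 0)
m = 0 (m = 0*(5 + 6) = 0*11 = 0)
(m*(-35))*(0 + 1*(-2*(2 + 6))) - 9932 = (0*(-35))*(0 + 1*(-2*(2 + 6))) - 9932 = 0*(0 + 1*(-2*8)) - 9932 = 0*(0 + 1*(-16)) - 9932 = 0*(0 - 16) - 9932 = 0*(-16) - 9932 = 0 - 9932 = -9932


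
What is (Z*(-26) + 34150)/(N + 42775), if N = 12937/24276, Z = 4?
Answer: 48617688/61083461 ≈ 0.79592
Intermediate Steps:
N = 761/1428 (N = 12937*(1/24276) = 761/1428 ≈ 0.53291)
(Z*(-26) + 34150)/(N + 42775) = (4*(-26) + 34150)/(761/1428 + 42775) = (-104 + 34150)/(61083461/1428) = 34046*(1428/61083461) = 48617688/61083461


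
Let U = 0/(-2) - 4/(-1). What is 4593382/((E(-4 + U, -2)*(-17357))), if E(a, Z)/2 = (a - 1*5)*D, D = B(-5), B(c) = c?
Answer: -2296691/433925 ≈ -5.2928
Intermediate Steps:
U = 4 (U = 0*(-½) - 4*(-1) = 0 + 4 = 4)
D = -5
E(a, Z) = 50 - 10*a (E(a, Z) = 2*((a - 1*5)*(-5)) = 2*((a - 5)*(-5)) = 2*((-5 + a)*(-5)) = 2*(25 - 5*a) = 50 - 10*a)
4593382/((E(-4 + U, -2)*(-17357))) = 4593382/(((50 - 10*(-4 + 4))*(-17357))) = 4593382/(((50 - 10*0)*(-17357))) = 4593382/(((50 + 0)*(-17357))) = 4593382/((50*(-17357))) = 4593382/(-867850) = 4593382*(-1/867850) = -2296691/433925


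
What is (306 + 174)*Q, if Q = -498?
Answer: -239040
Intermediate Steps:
(306 + 174)*Q = (306 + 174)*(-498) = 480*(-498) = -239040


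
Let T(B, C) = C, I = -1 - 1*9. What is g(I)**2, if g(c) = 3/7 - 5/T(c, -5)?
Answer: 100/49 ≈ 2.0408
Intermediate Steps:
I = -10 (I = -1 - 9 = -10)
g(c) = 10/7 (g(c) = 3/7 - 5/(-5) = 3*(1/7) - 5*(-1/5) = 3/7 + 1 = 10/7)
g(I)**2 = (10/7)**2 = 100/49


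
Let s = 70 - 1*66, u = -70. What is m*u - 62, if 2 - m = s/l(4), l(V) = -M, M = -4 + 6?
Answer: -342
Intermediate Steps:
M = 2
l(V) = -2 (l(V) = -1*2 = -2)
s = 4 (s = 70 - 66 = 4)
m = 4 (m = 2 - 4/(-2) = 2 - 4*(-1)/2 = 2 - 1*(-2) = 2 + 2 = 4)
m*u - 62 = 4*(-70) - 62 = -280 - 62 = -342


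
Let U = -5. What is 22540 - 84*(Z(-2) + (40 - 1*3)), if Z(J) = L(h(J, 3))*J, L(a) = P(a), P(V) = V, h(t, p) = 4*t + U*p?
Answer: 15568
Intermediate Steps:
h(t, p) = -5*p + 4*t (h(t, p) = 4*t - 5*p = -5*p + 4*t)
L(a) = a
Z(J) = J*(-15 + 4*J) (Z(J) = (-5*3 + 4*J)*J = (-15 + 4*J)*J = J*(-15 + 4*J))
22540 - 84*(Z(-2) + (40 - 1*3)) = 22540 - 84*(-2*(-15 + 4*(-2)) + (40 - 1*3)) = 22540 - 84*(-2*(-15 - 8) + (40 - 3)) = 22540 - 84*(-2*(-23) + 37) = 22540 - 84*(46 + 37) = 22540 - 84*83 = 22540 - 6972 = 15568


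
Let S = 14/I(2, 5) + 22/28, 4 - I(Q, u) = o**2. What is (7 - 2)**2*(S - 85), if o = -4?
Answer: -44825/21 ≈ -2134.5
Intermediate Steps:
I(Q, u) = -12 (I(Q, u) = 4 - 1*(-4)**2 = 4 - 1*16 = 4 - 16 = -12)
S = -8/21 (S = 14/(-12) + 22/28 = 14*(-1/12) + 22*(1/28) = -7/6 + 11/14 = -8/21 ≈ -0.38095)
(7 - 2)**2*(S - 85) = (7 - 2)**2*(-8/21 - 85) = 5**2*(-1793/21) = 25*(-1793/21) = -44825/21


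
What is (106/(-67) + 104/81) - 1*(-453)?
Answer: 2456813/5427 ≈ 452.70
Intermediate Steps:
(106/(-67) + 104/81) - 1*(-453) = (106*(-1/67) + 104*(1/81)) + 453 = (-106/67 + 104/81) + 453 = -1618/5427 + 453 = 2456813/5427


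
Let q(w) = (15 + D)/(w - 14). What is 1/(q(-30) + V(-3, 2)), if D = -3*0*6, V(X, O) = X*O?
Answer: -44/279 ≈ -0.15771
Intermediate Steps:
V(X, O) = O*X
D = 0 (D = 0*6 = 0)
q(w) = 15/(-14 + w) (q(w) = (15 + 0)/(w - 14) = 15/(-14 + w))
1/(q(-30) + V(-3, 2)) = 1/(15/(-14 - 30) + 2*(-3)) = 1/(15/(-44) - 6) = 1/(15*(-1/44) - 6) = 1/(-15/44 - 6) = 1/(-279/44) = -44/279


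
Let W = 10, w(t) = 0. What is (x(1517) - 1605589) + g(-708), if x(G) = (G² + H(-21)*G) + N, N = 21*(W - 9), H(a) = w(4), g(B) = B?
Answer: 695013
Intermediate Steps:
H(a) = 0
N = 21 (N = 21*(10 - 9) = 21*1 = 21)
x(G) = 21 + G² (x(G) = (G² + 0*G) + 21 = (G² + 0) + 21 = G² + 21 = 21 + G²)
(x(1517) - 1605589) + g(-708) = ((21 + 1517²) - 1605589) - 708 = ((21 + 2301289) - 1605589) - 708 = (2301310 - 1605589) - 708 = 695721 - 708 = 695013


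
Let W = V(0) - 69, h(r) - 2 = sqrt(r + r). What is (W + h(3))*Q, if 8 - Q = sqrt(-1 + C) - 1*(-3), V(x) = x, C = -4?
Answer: (-67 + sqrt(6))*(5 - I*sqrt(5)) ≈ -322.75 + 144.34*I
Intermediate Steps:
h(r) = 2 + sqrt(2)*sqrt(r) (h(r) = 2 + sqrt(r + r) = 2 + sqrt(2*r) = 2 + sqrt(2)*sqrt(r))
W = -69 (W = 0 - 69 = -69)
Q = 5 - I*sqrt(5) (Q = 8 - (sqrt(-1 - 4) - 1*(-3)) = 8 - (sqrt(-5) + 3) = 8 - (I*sqrt(5) + 3) = 8 - (3 + I*sqrt(5)) = 8 + (-3 - I*sqrt(5)) = 5 - I*sqrt(5) ≈ 5.0 - 2.2361*I)
(W + h(3))*Q = (-69 + (2 + sqrt(2)*sqrt(3)))*(5 - I*sqrt(5)) = (-69 + (2 + sqrt(6)))*(5 - I*sqrt(5)) = (-67 + sqrt(6))*(5 - I*sqrt(5))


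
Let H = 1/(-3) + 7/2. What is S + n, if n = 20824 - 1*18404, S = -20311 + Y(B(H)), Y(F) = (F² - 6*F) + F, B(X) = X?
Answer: -644285/36 ≈ -17897.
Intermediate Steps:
H = 19/6 (H = 1*(-⅓) + 7*(½) = -⅓ + 7/2 = 19/6 ≈ 3.1667)
Y(F) = F² - 5*F
S = -731405/36 (S = -20311 + 19*(-5 + 19/6)/6 = -20311 + (19/6)*(-11/6) = -20311 - 209/36 = -731405/36 ≈ -20317.)
n = 2420 (n = 20824 - 18404 = 2420)
S + n = -731405/36 + 2420 = -644285/36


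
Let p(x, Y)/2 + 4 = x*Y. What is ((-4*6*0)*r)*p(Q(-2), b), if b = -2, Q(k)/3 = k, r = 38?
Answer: 0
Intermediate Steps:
Q(k) = 3*k
p(x, Y) = -8 + 2*Y*x (p(x, Y) = -8 + 2*(x*Y) = -8 + 2*(Y*x) = -8 + 2*Y*x)
((-4*6*0)*r)*p(Q(-2), b) = ((-4*6*0)*38)*(-8 + 2*(-2)*(3*(-2))) = (-24*0*38)*(-8 + 2*(-2)*(-6)) = (0*38)*(-8 + 24) = 0*16 = 0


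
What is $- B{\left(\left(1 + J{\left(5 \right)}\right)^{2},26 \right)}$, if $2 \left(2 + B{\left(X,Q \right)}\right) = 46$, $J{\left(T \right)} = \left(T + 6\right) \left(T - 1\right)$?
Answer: $-21$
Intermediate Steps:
$J{\left(T \right)} = \left(-1 + T\right) \left(6 + T\right)$ ($J{\left(T \right)} = \left(6 + T\right) \left(-1 + T\right) = \left(-1 + T\right) \left(6 + T\right)$)
$B{\left(X,Q \right)} = 21$ ($B{\left(X,Q \right)} = -2 + \frac{1}{2} \cdot 46 = -2 + 23 = 21$)
$- B{\left(\left(1 + J{\left(5 \right)}\right)^{2},26 \right)} = \left(-1\right) 21 = -21$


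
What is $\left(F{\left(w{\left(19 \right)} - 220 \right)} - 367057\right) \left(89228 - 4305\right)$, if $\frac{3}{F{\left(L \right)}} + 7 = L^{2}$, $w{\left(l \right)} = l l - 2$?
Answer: $- \frac{200682642326695}{6438} \approx -3.1172 \cdot 10^{10}$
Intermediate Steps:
$w{\left(l \right)} = -2 + l^{2}$ ($w{\left(l \right)} = l^{2} - 2 = -2 + l^{2}$)
$F{\left(L \right)} = \frac{3}{-7 + L^{2}}$
$\left(F{\left(w{\left(19 \right)} - 220 \right)} - 367057\right) \left(89228 - 4305\right) = \left(\frac{3}{-7 + \left(\left(-2 + 19^{2}\right) - 220\right)^{2}} - 367057\right) \left(89228 - 4305\right) = \left(\frac{3}{-7 + \left(\left(-2 + 361\right) - 220\right)^{2}} - 367057\right) \left(89228 - 4305\right) = \left(\frac{3}{-7 + \left(359 - 220\right)^{2}} - 367057\right) 84923 = \left(\frac{3}{-7 + 139^{2}} - 367057\right) 84923 = \left(\frac{3}{-7 + 19321} - 367057\right) 84923 = \left(\frac{3}{19314} - 367057\right) 84923 = \left(3 \cdot \frac{1}{19314} - 367057\right) 84923 = \left(\frac{1}{6438} - 367057\right) 84923 = \left(- \frac{2363112965}{6438}\right) 84923 = - \frac{200682642326695}{6438}$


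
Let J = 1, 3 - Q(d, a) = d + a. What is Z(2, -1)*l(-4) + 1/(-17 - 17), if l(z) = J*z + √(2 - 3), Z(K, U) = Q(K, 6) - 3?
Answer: 1087/34 - 8*I ≈ 31.971 - 8.0*I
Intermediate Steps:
Q(d, a) = 3 - a - d (Q(d, a) = 3 - (d + a) = 3 - (a + d) = 3 + (-a - d) = 3 - a - d)
Z(K, U) = -6 - K (Z(K, U) = (3 - 1*6 - K) - 3 = (3 - 6 - K) - 3 = (-3 - K) - 3 = -6 - K)
l(z) = I + z (l(z) = 1*z + √(2 - 3) = z + √(-1) = z + I = I + z)
Z(2, -1)*l(-4) + 1/(-17 - 17) = (-6 - 1*2)*(I - 4) + 1/(-17 - 17) = (-6 - 2)*(-4 + I) + 1/(-34) = -8*(-4 + I) - 1/34 = (32 - 8*I) - 1/34 = 1087/34 - 8*I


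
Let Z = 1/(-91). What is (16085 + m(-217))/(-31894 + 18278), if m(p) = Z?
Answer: -731867/619528 ≈ -1.1813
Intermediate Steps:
Z = -1/91 ≈ -0.010989
m(p) = -1/91
(16085 + m(-217))/(-31894 + 18278) = (16085 - 1/91)/(-31894 + 18278) = (1463734/91)/(-13616) = (1463734/91)*(-1/13616) = -731867/619528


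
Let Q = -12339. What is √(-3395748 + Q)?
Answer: I*√3408087 ≈ 1846.1*I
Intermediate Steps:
√(-3395748 + Q) = √(-3395748 - 12339) = √(-3408087) = I*√3408087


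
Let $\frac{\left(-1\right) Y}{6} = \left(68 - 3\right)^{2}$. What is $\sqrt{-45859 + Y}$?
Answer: $i \sqrt{71209} \approx 266.85 i$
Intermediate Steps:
$Y = -25350$ ($Y = - 6 \left(68 - 3\right)^{2} = - 6 \cdot 65^{2} = \left(-6\right) 4225 = -25350$)
$\sqrt{-45859 + Y} = \sqrt{-45859 - 25350} = \sqrt{-71209} = i \sqrt{71209}$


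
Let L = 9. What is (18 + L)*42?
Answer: 1134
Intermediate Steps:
(18 + L)*42 = (18 + 9)*42 = 27*42 = 1134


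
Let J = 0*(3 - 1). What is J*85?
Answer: 0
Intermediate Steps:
J = 0 (J = 0*2 = 0)
J*85 = 0*85 = 0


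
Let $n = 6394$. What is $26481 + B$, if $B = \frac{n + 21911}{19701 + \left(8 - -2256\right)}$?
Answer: $\frac{116336694}{4393} \approx 26482.0$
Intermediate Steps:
$B = \frac{5661}{4393}$ ($B = \frac{6394 + 21911}{19701 + \left(8 - -2256\right)} = \frac{28305}{19701 + \left(8 + 2256\right)} = \frac{28305}{19701 + 2264} = \frac{28305}{21965} = 28305 \cdot \frac{1}{21965} = \frac{5661}{4393} \approx 1.2886$)
$26481 + B = 26481 + \frac{5661}{4393} = \frac{116336694}{4393}$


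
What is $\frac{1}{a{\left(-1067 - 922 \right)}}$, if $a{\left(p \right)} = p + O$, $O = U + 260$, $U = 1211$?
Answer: $- \frac{1}{518} \approx -0.0019305$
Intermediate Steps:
$O = 1471$ ($O = 1211 + 260 = 1471$)
$a{\left(p \right)} = 1471 + p$ ($a{\left(p \right)} = p + 1471 = 1471 + p$)
$\frac{1}{a{\left(-1067 - 922 \right)}} = \frac{1}{1471 - 1989} = \frac{1}{-518} = - \frac{1}{518}$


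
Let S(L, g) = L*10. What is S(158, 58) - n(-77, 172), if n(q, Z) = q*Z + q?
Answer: 14901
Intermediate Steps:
S(L, g) = 10*L
n(q, Z) = q + Z*q (n(q, Z) = Z*q + q = q + Z*q)
S(158, 58) - n(-77, 172) = 10*158 - (-77)*(1 + 172) = 1580 - (-77)*173 = 1580 - 1*(-13321) = 1580 + 13321 = 14901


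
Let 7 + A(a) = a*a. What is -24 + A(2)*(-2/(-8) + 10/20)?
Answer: -105/4 ≈ -26.250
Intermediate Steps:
A(a) = -7 + a² (A(a) = -7 + a*a = -7 + a²)
-24 + A(2)*(-2/(-8) + 10/20) = -24 + (-7 + 2²)*(-2/(-8) + 10/20) = -24 + (-7 + 4)*(-2*(-⅛) + 10*(1/20)) = -24 - 3*(¼ + ½) = -24 - 3*¾ = -24 - 9/4 = -105/4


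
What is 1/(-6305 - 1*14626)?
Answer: -1/20931 ≈ -4.7776e-5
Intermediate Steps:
1/(-6305 - 1*14626) = 1/(-6305 - 14626) = 1/(-20931) = -1/20931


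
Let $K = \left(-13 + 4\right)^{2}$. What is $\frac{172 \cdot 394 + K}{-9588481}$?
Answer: $- \frac{67849}{9588481} \approx -0.0070761$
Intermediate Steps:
$K = 81$ ($K = \left(-9\right)^{2} = 81$)
$\frac{172 \cdot 394 + K}{-9588481} = \frac{172 \cdot 394 + 81}{-9588481} = \left(67768 + 81\right) \left(- \frac{1}{9588481}\right) = 67849 \left(- \frac{1}{9588481}\right) = - \frac{67849}{9588481}$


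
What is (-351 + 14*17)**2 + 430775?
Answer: 443544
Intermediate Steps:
(-351 + 14*17)**2 + 430775 = (-351 + 238)**2 + 430775 = (-113)**2 + 430775 = 12769 + 430775 = 443544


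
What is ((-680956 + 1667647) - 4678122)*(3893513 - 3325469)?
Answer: -2096895230964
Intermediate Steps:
((-680956 + 1667647) - 4678122)*(3893513 - 3325469) = (986691 - 4678122)*568044 = -3691431*568044 = -2096895230964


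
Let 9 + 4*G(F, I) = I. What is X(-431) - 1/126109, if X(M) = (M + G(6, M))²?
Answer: 36909708228/126109 ≈ 2.9268e+5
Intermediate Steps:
G(F, I) = -9/4 + I/4
X(M) = (-9/4 + 5*M/4)² (X(M) = (M + (-9/4 + M/4))² = (-9/4 + 5*M/4)²)
X(-431) - 1/126109 = (-9 + 5*(-431))²/16 - 1/126109 = (-9 - 2155)²/16 - 1*1/126109 = (1/16)*(-2164)² - 1/126109 = (1/16)*4682896 - 1/126109 = 292681 - 1/126109 = 36909708228/126109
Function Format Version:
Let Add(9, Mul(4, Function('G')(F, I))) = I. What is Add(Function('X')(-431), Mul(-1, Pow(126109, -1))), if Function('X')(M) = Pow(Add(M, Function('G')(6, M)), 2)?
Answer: Rational(36909708228, 126109) ≈ 2.9268e+5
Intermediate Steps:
Function('G')(F, I) = Add(Rational(-9, 4), Mul(Rational(1, 4), I))
Function('X')(M) = Pow(Add(Rational(-9, 4), Mul(Rational(5, 4), M)), 2) (Function('X')(M) = Pow(Add(M, Add(Rational(-9, 4), Mul(Rational(1, 4), M))), 2) = Pow(Add(Rational(-9, 4), Mul(Rational(5, 4), M)), 2))
Add(Function('X')(-431), Mul(-1, Pow(126109, -1))) = Add(Mul(Rational(1, 16), Pow(Add(-9, Mul(5, -431)), 2)), Mul(-1, Pow(126109, -1))) = Add(Mul(Rational(1, 16), Pow(Add(-9, -2155), 2)), Mul(-1, Rational(1, 126109))) = Add(Mul(Rational(1, 16), Pow(-2164, 2)), Rational(-1, 126109)) = Add(Mul(Rational(1, 16), 4682896), Rational(-1, 126109)) = Add(292681, Rational(-1, 126109)) = Rational(36909708228, 126109)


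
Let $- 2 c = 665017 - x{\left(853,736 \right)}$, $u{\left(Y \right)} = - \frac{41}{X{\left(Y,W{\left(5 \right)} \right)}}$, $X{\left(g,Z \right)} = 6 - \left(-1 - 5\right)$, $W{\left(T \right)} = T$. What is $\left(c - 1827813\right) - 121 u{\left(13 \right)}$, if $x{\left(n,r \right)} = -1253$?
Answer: $- \frac{25926415}{12} \approx -2.1605 \cdot 10^{6}$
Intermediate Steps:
$X{\left(g,Z \right)} = 12$ ($X{\left(g,Z \right)} = 6 - -6 = 6 + 6 = 12$)
$u{\left(Y \right)} = - \frac{41}{12}$
$c = -333135$ ($c = - \frac{665017 - -1253}{2} = - \frac{665017 + 1253}{2} = \left(- \frac{1}{2}\right) 666270 = -333135$)
$\left(c - 1827813\right) - 121 u{\left(13 \right)} = \left(-333135 - 1827813\right) - - \frac{4961}{12} = -2160948 + \frac{4961}{12} = - \frac{25926415}{12}$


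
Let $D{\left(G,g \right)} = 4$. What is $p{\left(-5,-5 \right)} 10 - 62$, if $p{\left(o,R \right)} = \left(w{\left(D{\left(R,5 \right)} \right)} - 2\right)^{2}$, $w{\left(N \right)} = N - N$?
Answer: $-22$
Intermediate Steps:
$w{\left(N \right)} = 0$
$p{\left(o,R \right)} = 4$ ($p{\left(o,R \right)} = \left(0 - 2\right)^{2} = \left(-2\right)^{2} = 4$)
$p{\left(-5,-5 \right)} 10 - 62 = 4 \cdot 10 - 62 = 40 - 62 = -22$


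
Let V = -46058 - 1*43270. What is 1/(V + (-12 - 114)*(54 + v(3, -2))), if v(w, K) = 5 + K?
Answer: -1/96510 ≈ -1.0362e-5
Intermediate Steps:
V = -89328 (V = -46058 - 43270 = -89328)
1/(V + (-12 - 114)*(54 + v(3, -2))) = 1/(-89328 + (-12 - 114)*(54 + (5 - 2))) = 1/(-89328 - 126*(54 + 3)) = 1/(-89328 - 126*57) = 1/(-89328 - 7182) = 1/(-96510) = -1/96510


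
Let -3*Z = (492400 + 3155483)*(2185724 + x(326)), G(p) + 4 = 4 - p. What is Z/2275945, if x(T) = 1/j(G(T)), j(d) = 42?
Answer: -111625717128049/95589690 ≈ -1.1678e+6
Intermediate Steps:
G(p) = -p (G(p) = -4 + (4 - p) = -p)
x(T) = 1/42
Z = -111625717128049/42 (Z = -(492400 + 3155483)*(2185724 + 1/42)/3 = -1215961*91800409/42 = -1/3*111625717128049/14 = -111625717128049/42 ≈ -2.6578e+12)
Z/2275945 = -111625717128049/42/2275945 = -111625717128049/42*1/2275945 = -111625717128049/95589690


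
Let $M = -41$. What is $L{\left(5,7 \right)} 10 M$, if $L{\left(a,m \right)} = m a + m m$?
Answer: $-34440$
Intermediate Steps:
$L{\left(a,m \right)} = m^{2} + a m$ ($L{\left(a,m \right)} = a m + m^{2} = m^{2} + a m$)
$L{\left(5,7 \right)} 10 M = 7 \left(5 + 7\right) 10 \left(-41\right) = 7 \cdot 12 \cdot 10 \left(-41\right) = 84 \cdot 10 \left(-41\right) = 840 \left(-41\right) = -34440$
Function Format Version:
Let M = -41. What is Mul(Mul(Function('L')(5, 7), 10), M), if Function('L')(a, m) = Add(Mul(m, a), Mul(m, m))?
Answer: -34440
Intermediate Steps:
Function('L')(a, m) = Add(Pow(m, 2), Mul(a, m)) (Function('L')(a, m) = Add(Mul(a, m), Pow(m, 2)) = Add(Pow(m, 2), Mul(a, m)))
Mul(Mul(Function('L')(5, 7), 10), M) = Mul(Mul(Mul(7, Add(5, 7)), 10), -41) = Mul(Mul(Mul(7, 12), 10), -41) = Mul(Mul(84, 10), -41) = Mul(840, -41) = -34440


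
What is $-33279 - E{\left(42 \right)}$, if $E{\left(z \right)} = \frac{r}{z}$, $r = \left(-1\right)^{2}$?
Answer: $- \frac{1397719}{42} \approx -33279.0$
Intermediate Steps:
$r = 1$
$E{\left(z \right)} = \frac{1}{z}$ ($E{\left(z \right)} = 1 \frac{1}{z} = \frac{1}{z}$)
$-33279 - E{\left(42 \right)} = -33279 - \frac{1}{42} = - \frac{1397719}{42}$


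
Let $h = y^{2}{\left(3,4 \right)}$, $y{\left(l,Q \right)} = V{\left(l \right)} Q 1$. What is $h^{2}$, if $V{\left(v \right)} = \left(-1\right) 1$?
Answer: $256$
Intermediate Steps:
$V{\left(v \right)} = -1$
$y{\left(l,Q \right)} = - Q$ ($y{\left(l,Q \right)} = - Q 1 = - Q$)
$h = 16$ ($h = \left(\left(-1\right) 4\right)^{2} = \left(-4\right)^{2} = 16$)
$h^{2} = 16^{2} = 256$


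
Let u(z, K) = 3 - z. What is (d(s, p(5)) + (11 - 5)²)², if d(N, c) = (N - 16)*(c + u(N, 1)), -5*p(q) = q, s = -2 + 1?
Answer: 225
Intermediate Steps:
s = -1
p(q) = -q/5
d(N, c) = (-16 + N)*(3 + c - N) (d(N, c) = (N - 16)*(c + (3 - N)) = (-16 + N)*(3 + c - N))
(d(s, p(5)) + (11 - 5)²)² = ((-48 - 1*(-1)² - (-16)*5/5 + 19*(-1) - (-1)*5/5) + (11 - 5)²)² = ((-48 - 1*1 - 16*(-1) - 19 - 1*(-1)) + 6²)² = ((-48 - 1 + 16 - 19 + 1) + 36)² = (-51 + 36)² = (-15)² = 225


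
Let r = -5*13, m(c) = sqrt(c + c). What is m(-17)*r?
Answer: -65*I*sqrt(34) ≈ -379.01*I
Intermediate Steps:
m(c) = sqrt(2)*sqrt(c) (m(c) = sqrt(2*c) = sqrt(2)*sqrt(c))
r = -65
m(-17)*r = (sqrt(2)*sqrt(-17))*(-65) = (sqrt(2)*(I*sqrt(17)))*(-65) = (I*sqrt(34))*(-65) = -65*I*sqrt(34)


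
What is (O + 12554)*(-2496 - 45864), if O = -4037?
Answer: -411882120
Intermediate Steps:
(O + 12554)*(-2496 - 45864) = (-4037 + 12554)*(-2496 - 45864) = 8517*(-48360) = -411882120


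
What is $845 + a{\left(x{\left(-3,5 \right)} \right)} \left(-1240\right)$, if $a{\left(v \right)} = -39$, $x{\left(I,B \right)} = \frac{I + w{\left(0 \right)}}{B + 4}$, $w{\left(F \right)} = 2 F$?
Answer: $49205$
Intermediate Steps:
$x{\left(I,B \right)} = \frac{I}{4 + B}$ ($x{\left(I,B \right)} = \frac{I + 2 \cdot 0}{B + 4} = \frac{I + 0}{4 + B} = \frac{I}{4 + B}$)
$845 + a{\left(x{\left(-3,5 \right)} \right)} \left(-1240\right) = 845 - -48360 = 845 + 48360 = 49205$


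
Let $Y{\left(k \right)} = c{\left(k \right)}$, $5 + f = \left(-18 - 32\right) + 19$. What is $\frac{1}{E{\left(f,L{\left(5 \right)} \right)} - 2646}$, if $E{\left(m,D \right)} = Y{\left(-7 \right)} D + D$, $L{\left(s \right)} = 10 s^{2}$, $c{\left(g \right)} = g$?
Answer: $- \frac{1}{4146} \approx -0.0002412$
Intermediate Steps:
$f = -36$ ($f = -5 + \left(\left(-18 - 32\right) + 19\right) = -5 + \left(-50 + 19\right) = -5 - 31 = -36$)
$Y{\left(k \right)} = k$
$E{\left(m,D \right)} = - 6 D$ ($E{\left(m,D \right)} = - 7 D + D = - 6 D$)
$\frac{1}{E{\left(f,L{\left(5 \right)} \right)} - 2646} = \frac{1}{- 6 \cdot 10 \cdot 5^{2} - 2646} = \frac{1}{- 6 \cdot 10 \cdot 25 - 2646} = \frac{1}{\left(-6\right) 250 - 2646} = \frac{1}{-1500 - 2646} = \frac{1}{-4146} = - \frac{1}{4146}$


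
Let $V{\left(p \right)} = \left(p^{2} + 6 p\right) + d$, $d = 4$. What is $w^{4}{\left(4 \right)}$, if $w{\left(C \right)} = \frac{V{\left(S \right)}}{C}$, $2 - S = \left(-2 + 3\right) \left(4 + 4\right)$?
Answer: $1$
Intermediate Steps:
$S = -6$ ($S = 2 - \left(-2 + 3\right) \left(4 + 4\right) = 2 - 1 \cdot 8 = 2 - 8 = -6$)
$V{\left(p \right)} = 4 + p^{2} + 6 p$ ($V{\left(p \right)} = \left(p^{2} + 6 p\right) + 4 = 4 + p^{2} + 6 p$)
$w{\left(C \right)} = \frac{4}{C}$ ($w{\left(C \right)} = \frac{4 + \left(-6\right)^{2} + 6 \left(-6\right)}{C} = \frac{4 + 36 - 36}{C} = \frac{4}{C}$)
$w^{4}{\left(4 \right)} = \left(\frac{4}{4}\right)^{4} = \left(4 \cdot \frac{1}{4}\right)^{4} = 1^{4} = 1$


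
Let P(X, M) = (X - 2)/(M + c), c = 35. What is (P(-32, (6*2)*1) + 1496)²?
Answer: 4938997284/2209 ≈ 2.2359e+6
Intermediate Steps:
P(X, M) = (-2 + X)/(35 + M) (P(X, M) = (X - 2)/(M + 35) = (-2 + X)/(35 + M))
(P(-32, (6*2)*1) + 1496)² = ((-2 - 32)/(35 + (6*2)*1) + 1496)² = (-34/(35 + 12*1) + 1496)² = (-34/(35 + 12) + 1496)² = (-34/47 + 1496)² = (70278/47)² = 4938997284/2209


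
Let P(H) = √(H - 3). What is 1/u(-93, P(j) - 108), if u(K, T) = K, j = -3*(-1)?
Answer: -1/93 ≈ -0.010753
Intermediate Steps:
j = 3
P(H) = √(-3 + H)
1/u(-93, P(j) - 108) = 1/(-93) = -1/93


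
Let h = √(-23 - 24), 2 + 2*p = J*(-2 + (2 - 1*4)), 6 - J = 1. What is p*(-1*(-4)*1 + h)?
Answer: -44 - 11*I*√47 ≈ -44.0 - 75.412*I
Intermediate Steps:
J = 5 (J = 6 - 1*1 = 6 - 1 = 5)
p = -11 (p = -1 + (5*(-2 + (2 - 1*4)))/2 = -1 + (5*(-2 + (2 - 4)))/2 = -1 + (5*(-2 - 2))/2 = -1 + (5*(-4))/2 = -1 + (½)*(-20) = -1 - 10 = -11)
h = I*√47 (h = √(-47) = I*√47 ≈ 6.8557*I)
p*(-1*(-4)*1 + h) = -11*(-1*(-4)*1 + I*√47) = -11*(4*1 + I*√47) = -11*(4 + I*√47) = -44 - 11*I*√47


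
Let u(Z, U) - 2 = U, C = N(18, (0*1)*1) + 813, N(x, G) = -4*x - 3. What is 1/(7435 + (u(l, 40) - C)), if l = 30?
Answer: 1/6739 ≈ 0.00014839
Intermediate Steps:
N(x, G) = -3 - 4*x
C = 738 (C = (-3 - 4*18) + 813 = (-3 - 72) + 813 = -75 + 813 = 738)
u(Z, U) = 2 + U
1/(7435 + (u(l, 40) - C)) = 1/(7435 + ((2 + 40) - 1*738)) = 1/(7435 + (42 - 738)) = 1/(7435 - 696) = 1/6739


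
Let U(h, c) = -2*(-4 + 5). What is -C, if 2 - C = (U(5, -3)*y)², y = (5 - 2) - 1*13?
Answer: 398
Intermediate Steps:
U(h, c) = -2 (U(h, c) = -2*1 = -2)
y = -10 (y = 3 - 13 = -10)
C = -398 (C = 2 - (-2*(-10))² = 2 - 1*20² = 2 - 1*400 = 2 - 400 = -398)
-C = -1*(-398) = 398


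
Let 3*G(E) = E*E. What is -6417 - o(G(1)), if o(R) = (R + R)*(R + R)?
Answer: -57757/9 ≈ -6417.4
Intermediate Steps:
G(E) = E**2/3 (G(E) = (E*E)/3 = E**2/3)
o(R) = 4*R**2 (o(R) = (2*R)*(2*R) = 4*R**2)
-6417 - o(G(1)) = -6417 - 4*((1/3)*1**2)**2 = -6417 - 4*((1/3)*1)**2 = -6417 - 4*(1/3)**2 = -6417 - 4/9 = -57757/9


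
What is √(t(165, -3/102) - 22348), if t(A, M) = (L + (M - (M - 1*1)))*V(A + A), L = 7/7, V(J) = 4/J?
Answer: 2*I*√152105910/165 ≈ 149.49*I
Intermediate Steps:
L = 1 (L = 7*(⅐) = 1)
t(A, M) = 4/A (t(A, M) = (1 + (M - (M - 1*1)))*(4/(A + A)) = (1 + (M - (M - 1)))*(4/((2*A))) = (1 + (M - (-1 + M)))*(4*(1/(2*A))) = (1 + (M + (1 - M)))*(2/A) = (1 + 1)*(2/A) = 2*(2/A) = 4/A)
√(t(165, -3/102) - 22348) = √(4/165 - 22348) = √(-3687416/165) = 2*I*√152105910/165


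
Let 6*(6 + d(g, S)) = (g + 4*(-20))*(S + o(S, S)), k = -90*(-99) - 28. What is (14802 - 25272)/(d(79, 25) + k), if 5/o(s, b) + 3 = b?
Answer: -460680/390359 ≈ -1.1801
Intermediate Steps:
o(s, b) = 5/(-3 + b)
k = 8882 (k = 8910 - 28 = 8882)
d(g, S) = -6 + (-80 + g)*(S + 5/(-3 + S))/6 (d(g, S) = -6 + ((g + 4*(-20))*(S + 5/(-3 + S)))/6 = -6 + ((g - 80)*(S + 5/(-3 + S)))/6 = -6 + ((-80 + g)*(S + 5/(-3 + S)))/6 = -6 + (-80 + g)*(S + 5/(-3 + S))/6)
(14802 - 25272)/(d(79, 25) + k) = (14802 - 25272)/((-292 - 80*25**2 + 5*79 + 204*25 + 79*25**2 - 3*25*79)/(6*(-3 + 25)) + 8882) = -10470/((1/6)*(-292 - 80*625 + 395 + 5100 + 79*625 - 5925)/22 + 8882) = -10470/((1/6)*(1/22)*(-292 - 50000 + 395 + 5100 + 49375 - 5925) + 8882) = -10470/((1/6)*(1/22)*(-1347) + 8882) = -10470/(-449/44 + 8882) = -10470/390359/44 = -10470*44/390359 = -460680/390359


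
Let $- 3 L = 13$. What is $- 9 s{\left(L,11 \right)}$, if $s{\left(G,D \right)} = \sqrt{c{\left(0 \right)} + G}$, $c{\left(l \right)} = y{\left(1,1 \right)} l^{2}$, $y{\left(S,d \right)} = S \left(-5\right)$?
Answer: $- 3 i \sqrt{39} \approx - 18.735 i$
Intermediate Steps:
$L = - \frac{13}{3}$ ($L = \left(- \frac{1}{3}\right) 13 = - \frac{13}{3} \approx -4.3333$)
$y{\left(S,d \right)} = - 5 S$
$c{\left(l \right)} = - 5 l^{2}$ ($c{\left(l \right)} = \left(-5\right) 1 l^{2} = - 5 l^{2}$)
$s{\left(G,D \right)} = \sqrt{G}$ ($s{\left(G,D \right)} = \sqrt{- 5 \cdot 0^{2} + G} = \sqrt{\left(-5\right) 0 + G} = \sqrt{0 + G} = \sqrt{G}$)
$- 9 s{\left(L,11 \right)} = - 9 \sqrt{- \frac{13}{3}} = - 9 \frac{i \sqrt{39}}{3} = - 3 i \sqrt{39}$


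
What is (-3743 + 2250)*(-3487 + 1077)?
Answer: 3598130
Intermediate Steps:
(-3743 + 2250)*(-3487 + 1077) = -1493*(-2410) = 3598130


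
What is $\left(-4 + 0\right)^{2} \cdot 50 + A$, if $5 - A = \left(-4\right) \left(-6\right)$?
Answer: $781$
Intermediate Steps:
$A = -19$ ($A = 5 - \left(-4\right) \left(-6\right) = 5 - 24 = -19$)
$\left(-4 + 0\right)^{2} \cdot 50 + A = \left(-4 + 0\right)^{2} \cdot 50 - 19 = \left(-4\right)^{2} \cdot 50 - 19 = 16 \cdot 50 - 19 = 800 - 19 = 781$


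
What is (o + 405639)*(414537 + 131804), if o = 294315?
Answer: 382413568314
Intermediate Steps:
(o + 405639)*(414537 + 131804) = (294315 + 405639)*(414537 + 131804) = 699954*546341 = 382413568314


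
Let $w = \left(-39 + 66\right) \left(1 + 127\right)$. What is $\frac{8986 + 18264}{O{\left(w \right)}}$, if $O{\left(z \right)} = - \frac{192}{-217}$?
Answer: $\frac{2956625}{96} \approx 30798.0$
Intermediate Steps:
$w = 3456$ ($w = 27 \cdot 128 = 3456$)
$O{\left(z \right)} = \frac{192}{217}$ ($O{\left(z \right)} = \left(-192\right) \left(- \frac{1}{217}\right) = \frac{192}{217}$)
$\frac{8986 + 18264}{O{\left(w \right)}} = \frac{8986 + 18264}{\frac{192}{217}} = 27250 \cdot \frac{217}{192} = \frac{2956625}{96}$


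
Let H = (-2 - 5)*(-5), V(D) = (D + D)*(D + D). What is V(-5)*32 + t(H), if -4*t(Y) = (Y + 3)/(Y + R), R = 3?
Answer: 12799/4 ≈ 3199.8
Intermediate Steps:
V(D) = 4*D² (V(D) = (2*D)*(2*D) = 4*D²)
H = 35 (H = -7*(-5) = 35)
t(Y) = -¼ (t(Y) = -(Y + 3)/(4*(Y + 3)) = -(3 + Y)/(4*(3 + Y)) = -¼*1 = -¼)
V(-5)*32 + t(H) = (4*(-5)²)*32 - ¼ = (4*25)*32 - ¼ = 100*32 - ¼ = 3200 - ¼ = 12799/4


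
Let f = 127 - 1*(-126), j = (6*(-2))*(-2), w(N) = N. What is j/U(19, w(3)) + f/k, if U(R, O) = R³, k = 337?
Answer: 1743415/2311483 ≈ 0.75424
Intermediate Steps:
j = 24 (j = -12*(-2) = 24)
f = 253 (f = 127 + 126 = 253)
j/U(19, w(3)) + f/k = 24/(19³) + 253/337 = 24/6859 + 253*(1/337) = 24*(1/6859) + 253/337 = 24/6859 + 253/337 = 1743415/2311483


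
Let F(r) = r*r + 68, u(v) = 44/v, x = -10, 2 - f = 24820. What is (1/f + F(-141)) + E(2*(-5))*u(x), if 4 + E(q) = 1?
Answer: 2477109393/124090 ≈ 19962.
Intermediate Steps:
f = -24818 (f = 2 - 1*24820 = 2 - 24820 = -24818)
E(q) = -3 (E(q) = -4 + 1 = -3)
F(r) = 68 + r**2 (F(r) = r**2 + 68 = 68 + r**2)
(1/f + F(-141)) + E(2*(-5))*u(x) = (1/(-24818) + (68 + (-141)**2)) - 132/(-10) = (-1/24818 + (68 + 19881)) - 132*(-1)/10 = (-1/24818 + 19949) - 3*(-22/5) = 495094281/24818 + 66/5 = 2477109393/124090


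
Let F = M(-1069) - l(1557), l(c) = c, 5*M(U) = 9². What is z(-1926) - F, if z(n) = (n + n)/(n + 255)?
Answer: 4297548/2785 ≈ 1543.1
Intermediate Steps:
M(U) = 81/5 (M(U) = (⅕)*9² = (⅕)*81 = 81/5)
z(n) = 2*n/(255 + n) (z(n) = (2*n)/(255 + n) = 2*n/(255 + n))
F = -7704/5 (F = 81/5 - 1*1557 = 81/5 - 1557 = -7704/5 ≈ -1540.8)
z(-1926) - F = 2*(-1926)/(255 - 1926) - 1*(-7704/5) = 2*(-1926)/(-1671) + 7704/5 = 2*(-1926)*(-1/1671) + 7704/5 = 1284/557 + 7704/5 = 4297548/2785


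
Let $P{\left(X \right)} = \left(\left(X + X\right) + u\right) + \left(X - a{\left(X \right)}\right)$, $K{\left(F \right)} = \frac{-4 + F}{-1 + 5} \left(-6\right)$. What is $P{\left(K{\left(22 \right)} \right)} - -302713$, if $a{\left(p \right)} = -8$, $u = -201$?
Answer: $302439$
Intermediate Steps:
$K{\left(F \right)} = 6 - \frac{3 F}{2}$ ($K{\left(F \right)} = \frac{-4 + F}{4} \left(-6\right) = \left(-4 + F\right) \frac{1}{4} \left(-6\right) = \left(-1 + \frac{F}{4}\right) \left(-6\right) = 6 - \frac{3 F}{2}$)
$P{\left(X \right)} = -193 + 3 X$ ($P{\left(X \right)} = \left(\left(X + X\right) - 201\right) + \left(X - -8\right) = \left(2 X - 201\right) + \left(X + 8\right) = \left(-201 + 2 X\right) + \left(8 + X\right) = -193 + 3 X$)
$P{\left(K{\left(22 \right)} \right)} - -302713 = \left(-193 + 3 \left(6 - 33\right)\right) - -302713 = \left(-193 + 3 \left(6 - 33\right)\right) + 302713 = \left(-193 + 3 \left(-27\right)\right) + 302713 = \left(-193 - 81\right) + 302713 = -274 + 302713 = 302439$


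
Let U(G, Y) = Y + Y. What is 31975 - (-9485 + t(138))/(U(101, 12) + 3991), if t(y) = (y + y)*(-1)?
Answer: 128389386/4015 ≈ 31977.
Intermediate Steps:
U(G, Y) = 2*Y
t(y) = -2*y (t(y) = (2*y)*(-1) = -2*y)
31975 - (-9485 + t(138))/(U(101, 12) + 3991) = 31975 - (-9485 - 2*138)/(2*12 + 3991) = 31975 - (-9485 - 276)/(24 + 3991) = 31975 - (-9761)/4015 = 31975 - 1*(-9761/4015) = 31975 + 9761/4015 = 128389386/4015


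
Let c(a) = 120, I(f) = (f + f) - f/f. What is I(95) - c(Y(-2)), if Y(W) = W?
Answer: 69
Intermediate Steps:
I(f) = -1 + 2*f (I(f) = 2*f - 1*1 = 2*f - 1 = -1 + 2*f)
I(95) - c(Y(-2)) = (-1 + 2*95) - 1*120 = (-1 + 190) - 120 = 189 - 120 = 69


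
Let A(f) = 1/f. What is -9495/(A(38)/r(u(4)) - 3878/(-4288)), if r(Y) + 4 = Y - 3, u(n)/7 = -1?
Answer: -2707518240/257351 ≈ -10521.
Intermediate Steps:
u(n) = -7 (u(n) = 7*(-1) = -7)
r(Y) = -7 + Y (r(Y) = -4 + (Y - 3) = -4 + (-3 + Y) = -7 + Y)
-9495/(A(38)/r(u(4)) - 3878/(-4288)) = -9495/(1/(38*(-7 - 7)) - 3878/(-4288)) = -9495/((1/38)/(-14) - 3878*(-1/4288)) = -9495/((1/38)*(-1/14) + 1939/2144) = -9495/(-1/532 + 1939/2144) = -9495/257351/285152 = -9495*285152/257351 = -2707518240/257351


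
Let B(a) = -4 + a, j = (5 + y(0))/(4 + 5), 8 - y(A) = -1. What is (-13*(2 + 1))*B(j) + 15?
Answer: 331/3 ≈ 110.33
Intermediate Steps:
y(A) = 9 (y(A) = 8 - 1*(-1) = 8 + 1 = 9)
j = 14/9 (j = (5 + 9)/(4 + 5) = 14/9 ≈ 1.5556)
(-13*(2 + 1))*B(j) + 15 = (-13*(2 + 1))*(-4 + 14/9) + 15 = -13*3*(-22/9) + 15 = -39*(-22/9) + 15 = 286/3 + 15 = 331/3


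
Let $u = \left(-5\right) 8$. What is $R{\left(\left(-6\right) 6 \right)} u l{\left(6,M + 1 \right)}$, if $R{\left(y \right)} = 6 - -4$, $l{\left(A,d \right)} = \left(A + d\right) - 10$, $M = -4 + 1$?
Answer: $2400$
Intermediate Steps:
$M = -3$
$l{\left(A,d \right)} = -10 + A + d$
$R{\left(y \right)} = 10$ ($R{\left(y \right)} = 6 + 4 = 10$)
$u = -40$
$R{\left(\left(-6\right) 6 \right)} u l{\left(6,M + 1 \right)} = 10 \left(-40\right) \left(-10 + 6 + \left(-3 + 1\right)\right) = - 400 \left(-10 + 6 - 2\right) = \left(-400\right) \left(-6\right) = 2400$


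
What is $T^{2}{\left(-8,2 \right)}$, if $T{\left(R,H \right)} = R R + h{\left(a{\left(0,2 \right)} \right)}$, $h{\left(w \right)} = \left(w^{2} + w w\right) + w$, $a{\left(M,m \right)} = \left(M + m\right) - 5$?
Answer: $6241$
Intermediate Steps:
$a{\left(M,m \right)} = -5 + M + m$
$h{\left(w \right)} = w + 2 w^{2}$ ($h{\left(w \right)} = \left(w^{2} + w^{2}\right) + w = 2 w^{2} + w = w + 2 w^{2}$)
$T{\left(R,H \right)} = 15 + R^{2}$ ($T{\left(R,H \right)} = R R + \left(-5 + 0 + 2\right) \left(1 + 2 \left(-5 + 0 + 2\right)\right) = R^{2} - 3 \left(1 + 2 \left(-3\right)\right) = R^{2} - 3 \left(1 - 6\right) = R^{2} - -15 = R^{2} + 15 = 15 + R^{2}$)
$T^{2}{\left(-8,2 \right)} = \left(15 + \left(-8\right)^{2}\right)^{2} = \left(15 + 64\right)^{2} = 79^{2} = 6241$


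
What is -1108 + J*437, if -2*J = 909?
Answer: -399449/2 ≈ -1.9972e+5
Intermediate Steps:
J = -909/2 (J = -½*909 = -909/2 ≈ -454.50)
-1108 + J*437 = -1108 - 909/2*437 = -1108 - 397233/2 = -399449/2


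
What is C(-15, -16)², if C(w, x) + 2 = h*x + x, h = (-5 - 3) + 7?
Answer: 4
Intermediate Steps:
h = -1 (h = -8 + 7 = -1)
C(w, x) = -2 (C(w, x) = -2 + (-x + x) = -2 + 0 = -2)
C(-15, -16)² = (-2)² = 4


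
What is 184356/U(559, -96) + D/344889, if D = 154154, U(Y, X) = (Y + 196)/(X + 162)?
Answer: 4196551914214/260391195 ≈ 16116.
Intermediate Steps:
U(Y, X) = (196 + Y)/(162 + X)
184356/U(559, -96) + D/344889 = 184356/(((196 + 559)/(162 - 96))) + 154154/344889 = 184356/((755/66)) + 154154*(1/344889) = 184356/(((1/66)*755)) + 154154/344889 = 184356/(755/66) + 154154/344889 = 184356*(66/755) + 154154/344889 = 12167496/755 + 154154/344889 = 4196551914214/260391195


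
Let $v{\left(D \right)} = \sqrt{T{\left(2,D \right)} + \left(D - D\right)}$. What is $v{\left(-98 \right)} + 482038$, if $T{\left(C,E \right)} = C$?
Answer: $482038 + \sqrt{2} \approx 4.8204 \cdot 10^{5}$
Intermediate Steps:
$v{\left(D \right)} = \sqrt{2}$ ($v{\left(D \right)} = \sqrt{2 + \left(D - D\right)} = \sqrt{2 + 0} = \sqrt{2}$)
$v{\left(-98 \right)} + 482038 = \sqrt{2} + 482038 = 482038 + \sqrt{2}$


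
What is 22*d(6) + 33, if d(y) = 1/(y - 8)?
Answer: 22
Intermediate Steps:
d(y) = 1/(-8 + y)
22*d(6) + 33 = 22/(-8 + 6) + 33 = 22/(-2) + 33 = 22*(-1/2) + 33 = -11 + 33 = 22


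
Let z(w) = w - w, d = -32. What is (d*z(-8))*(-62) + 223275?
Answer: 223275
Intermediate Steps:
z(w) = 0
(d*z(-8))*(-62) + 223275 = -32*0*(-62) + 223275 = 0*(-62) + 223275 = 0 + 223275 = 223275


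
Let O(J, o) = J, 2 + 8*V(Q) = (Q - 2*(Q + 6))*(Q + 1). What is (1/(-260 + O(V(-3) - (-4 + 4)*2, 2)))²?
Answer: 1/66564 ≈ 1.5023e-5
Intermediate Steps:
V(Q) = -¼ + (1 + Q)*(-12 - Q)/8 (V(Q) = -¼ + ((Q - 2*(Q + 6))*(Q + 1))/8 = -¼ + ((Q - 2*(6 + Q))*(1 + Q))/8 = -¼ + ((Q + (-12 - 2*Q))*(1 + Q))/8 = -¼ + ((-12 - Q)*(1 + Q))/8 = -¼ + ((1 + Q)*(-12 - Q))/8 = -¼ + (1 + Q)*(-12 - Q)/8)
(1/(-260 + O(V(-3) - (-4 + 4)*2, 2)))² = (1/(-260 + ((-7/4 - 13/8*(-3) - ⅛*(-3)²) - (-4 + 4)*2)))² = (1/(-260 + ((-7/4 + 39/8 - ⅛*9) - 0*2)))² = (1/(-260 + ((-7/4 + 39/8 - 9/8) - 1*0)))² = (1/(-260 + (2 + 0)))² = (1/(-260 + 2))² = (1/(-258))² = (-1/258)² = 1/66564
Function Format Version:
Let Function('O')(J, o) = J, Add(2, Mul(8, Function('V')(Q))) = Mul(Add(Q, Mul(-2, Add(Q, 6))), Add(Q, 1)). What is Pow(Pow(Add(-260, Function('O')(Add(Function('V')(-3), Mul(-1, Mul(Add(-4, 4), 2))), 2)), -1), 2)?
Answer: Rational(1, 66564) ≈ 1.5023e-5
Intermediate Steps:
Function('V')(Q) = Add(Rational(-1, 4), Mul(Rational(1, 8), Add(1, Q), Add(-12, Mul(-1, Q)))) (Function('V')(Q) = Add(Rational(-1, 4), Mul(Rational(1, 8), Mul(Add(Q, Mul(-2, Add(Q, 6))), Add(Q, 1)))) = Add(Rational(-1, 4), Mul(Rational(1, 8), Mul(Add(Q, Mul(-2, Add(6, Q))), Add(1, Q)))) = Add(Rational(-1, 4), Mul(Rational(1, 8), Mul(Add(Q, Add(-12, Mul(-2, Q))), Add(1, Q)))) = Add(Rational(-1, 4), Mul(Rational(1, 8), Mul(Add(-12, Mul(-1, Q)), Add(1, Q)))) = Add(Rational(-1, 4), Mul(Rational(1, 8), Mul(Add(1, Q), Add(-12, Mul(-1, Q))))) = Add(Rational(-1, 4), Mul(Rational(1, 8), Add(1, Q), Add(-12, Mul(-1, Q)))))
Pow(Pow(Add(-260, Function('O')(Add(Function('V')(-3), Mul(-1, Mul(Add(-4, 4), 2))), 2)), -1), 2) = Pow(Pow(Add(-260, Add(Add(Rational(-7, 4), Mul(Rational(-13, 8), -3), Mul(Rational(-1, 8), Pow(-3, 2))), Mul(-1, Mul(Add(-4, 4), 2)))), -1), 2) = Pow(Pow(Add(-260, Add(Add(Rational(-7, 4), Rational(39, 8), Mul(Rational(-1, 8), 9)), Mul(-1, Mul(0, 2)))), -1), 2) = Pow(Pow(Add(-260, Add(Add(Rational(-7, 4), Rational(39, 8), Rational(-9, 8)), Mul(-1, 0))), -1), 2) = Pow(Pow(Add(-260, Add(2, 0)), -1), 2) = Pow(Pow(Add(-260, 2), -1), 2) = Pow(Pow(-258, -1), 2) = Pow(Rational(-1, 258), 2) = Rational(1, 66564)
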